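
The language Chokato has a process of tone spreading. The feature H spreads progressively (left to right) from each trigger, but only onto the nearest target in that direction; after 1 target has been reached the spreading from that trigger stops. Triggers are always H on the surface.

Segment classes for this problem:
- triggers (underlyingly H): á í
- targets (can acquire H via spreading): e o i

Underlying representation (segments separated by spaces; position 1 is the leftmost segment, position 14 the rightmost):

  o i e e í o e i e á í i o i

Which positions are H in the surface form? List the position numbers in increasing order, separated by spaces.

From /í/ at 5 rightward: 6 /o/ → H; bound reached.
From /á/ at 10 rightward: 11 /í/ is itself a trigger — this domain ends here.
From /í/ at 11 rightward: 12 /i/ → H; bound reached.
Targets with no active source: positions 1 2 3 4 7 8 9 13 14 stay [-high tone].

5 6 10 11 12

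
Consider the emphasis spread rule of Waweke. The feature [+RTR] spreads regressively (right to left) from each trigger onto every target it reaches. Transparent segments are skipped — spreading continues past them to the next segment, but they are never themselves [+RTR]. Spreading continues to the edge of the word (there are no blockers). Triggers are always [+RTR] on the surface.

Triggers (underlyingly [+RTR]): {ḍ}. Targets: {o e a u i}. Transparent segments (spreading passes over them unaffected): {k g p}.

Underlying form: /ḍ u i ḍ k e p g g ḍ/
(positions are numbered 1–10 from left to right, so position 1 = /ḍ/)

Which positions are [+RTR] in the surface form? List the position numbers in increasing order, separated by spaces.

1 2 3 4 6 10

From /ḍ/ at 1 leftward: word edge.
From /ḍ/ at 4 leftward: 3 /i/ → [+RTR]; 2 /u/ → [+RTR]; 1 /ḍ/ is itself a trigger — this domain ends here.
From /ḍ/ at 10 leftward: 9 /g/ transparent; 8 /g/ transparent; 7 /p/ transparent; 6 /e/ → [+RTR]; 5 /k/ transparent; 4 /ḍ/ is itself a trigger — this domain ends here.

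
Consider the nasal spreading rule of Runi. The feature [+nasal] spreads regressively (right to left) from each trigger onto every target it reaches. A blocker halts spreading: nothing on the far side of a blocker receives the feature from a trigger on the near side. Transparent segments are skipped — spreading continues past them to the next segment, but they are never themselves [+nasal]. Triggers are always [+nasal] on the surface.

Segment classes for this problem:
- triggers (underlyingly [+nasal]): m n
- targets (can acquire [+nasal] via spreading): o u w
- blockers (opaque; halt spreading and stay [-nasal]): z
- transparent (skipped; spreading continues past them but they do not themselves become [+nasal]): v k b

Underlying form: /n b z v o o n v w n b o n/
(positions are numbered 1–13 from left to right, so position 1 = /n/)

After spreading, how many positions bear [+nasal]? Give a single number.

8

From /n/ at 1 leftward: word edge.
From /n/ at 7 leftward: 6 /o/ → [+nasal]; 5 /o/ → [+nasal]; 4 /v/ transparent; 3 /z/ blocks.
From /n/ at 10 leftward: 9 /w/ → [+nasal]; 8 /v/ transparent; 7 /n/ is itself a trigger — this domain ends here.
From /n/ at 13 leftward: 12 /o/ → [+nasal]; 11 /b/ transparent; 10 /n/ is itself a trigger — this domain ends here.
[+nasal] positions on the surface: 1 5 6 7 9 10 12 13.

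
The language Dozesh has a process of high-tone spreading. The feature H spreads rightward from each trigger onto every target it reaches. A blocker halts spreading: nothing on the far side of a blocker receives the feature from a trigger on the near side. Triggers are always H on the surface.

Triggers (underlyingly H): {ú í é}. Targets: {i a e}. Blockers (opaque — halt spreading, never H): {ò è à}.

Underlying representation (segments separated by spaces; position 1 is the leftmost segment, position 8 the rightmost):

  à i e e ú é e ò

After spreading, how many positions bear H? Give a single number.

3

From /ú/ at 5 rightward: 6 /é/ is itself a trigger — this domain ends here.
From /é/ at 6 rightward: 7 /e/ → H; 8 /ò/ blocks.
Targets with no active source: positions 2 3 4 stay [-high tone].
H positions on the surface: 5 6 7.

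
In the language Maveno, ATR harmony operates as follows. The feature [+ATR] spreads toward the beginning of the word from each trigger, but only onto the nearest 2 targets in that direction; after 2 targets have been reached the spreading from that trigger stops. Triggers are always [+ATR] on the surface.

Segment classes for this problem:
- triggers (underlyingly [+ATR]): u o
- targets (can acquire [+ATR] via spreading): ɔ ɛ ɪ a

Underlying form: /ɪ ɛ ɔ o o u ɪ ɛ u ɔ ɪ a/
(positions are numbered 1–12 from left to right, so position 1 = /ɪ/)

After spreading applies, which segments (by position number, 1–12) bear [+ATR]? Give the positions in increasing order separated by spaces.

From /o/ at 4 leftward: 3 /ɔ/ → [+ATR]; 2 /ɛ/ → [+ATR]; bound reached.
From /o/ at 5 leftward: 4 /o/ is itself a trigger — this domain ends here.
From /u/ at 6 leftward: 5 /o/ is itself a trigger — this domain ends here.
From /u/ at 9 leftward: 8 /ɛ/ → [+ATR]; 7 /ɪ/ → [+ATR]; bound reached.
Targets with no active source: positions 1 10 11 12 stay [-ATR].

2 3 4 5 6 7 8 9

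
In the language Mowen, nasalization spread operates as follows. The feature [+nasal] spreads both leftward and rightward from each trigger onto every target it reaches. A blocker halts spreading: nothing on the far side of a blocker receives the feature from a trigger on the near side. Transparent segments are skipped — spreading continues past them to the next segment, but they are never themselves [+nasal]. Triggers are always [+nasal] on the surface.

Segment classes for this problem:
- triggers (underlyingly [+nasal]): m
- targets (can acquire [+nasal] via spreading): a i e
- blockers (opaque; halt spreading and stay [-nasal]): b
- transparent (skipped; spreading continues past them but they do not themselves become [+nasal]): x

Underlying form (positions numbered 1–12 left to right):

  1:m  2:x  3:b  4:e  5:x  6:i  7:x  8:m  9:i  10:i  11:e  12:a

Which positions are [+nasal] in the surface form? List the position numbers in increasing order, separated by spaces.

1 4 6 8 9 10 11 12

From /m/ at 1 rightward: 2 /x/ transparent; 3 /b/ blocks.
From /m/ at 1 leftward: word edge.
From /m/ at 8 rightward: 9 /i/ → [+nasal]; 10 /i/ → [+nasal]; 11 /e/ → [+nasal]; 12 /a/ → [+nasal]; word edge.
From /m/ at 8 leftward: 7 /x/ transparent; 6 /i/ → [+nasal]; 5 /x/ transparent; 4 /e/ → [+nasal]; 3 /b/ blocks.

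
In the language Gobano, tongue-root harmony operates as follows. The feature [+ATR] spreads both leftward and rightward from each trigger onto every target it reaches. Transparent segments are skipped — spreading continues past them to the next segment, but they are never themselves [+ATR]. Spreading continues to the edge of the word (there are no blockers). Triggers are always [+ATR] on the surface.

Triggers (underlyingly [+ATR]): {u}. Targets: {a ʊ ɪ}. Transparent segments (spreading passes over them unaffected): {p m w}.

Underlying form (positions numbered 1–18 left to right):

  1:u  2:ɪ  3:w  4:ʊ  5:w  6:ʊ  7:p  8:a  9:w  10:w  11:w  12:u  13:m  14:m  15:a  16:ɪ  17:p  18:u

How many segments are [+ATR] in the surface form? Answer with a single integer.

From /u/ at 1 rightward: 2 /ɪ/ → [+ATR]; 3 /w/ transparent; 4 /ʊ/ → [+ATR]; 5 /w/ transparent; 6 /ʊ/ → [+ATR]; 7 /p/ transparent; 8 /a/ → [+ATR]; 9 /w/ transparent; 10 /w/ transparent; 11 /w/ transparent; 12 /u/ is itself a trigger — this domain ends here.
From /u/ at 1 leftward: word edge.
From /u/ at 12 rightward: 13 /m/ transparent; 14 /m/ transparent; 15 /a/ → [+ATR]; 16 /ɪ/ → [+ATR]; 17 /p/ transparent; 18 /u/ is itself a trigger — this domain ends here.
From /u/ at 12 leftward: 11 /w/ transparent; 10 /w/ transparent; 9 /w/ transparent; 8 /a/ → [+ATR]; 7 /p/ transparent; 6 /ʊ/ → [+ATR]; 5 /w/ transparent; 4 /ʊ/ → [+ATR]; 3 /w/ transparent; 2 /ɪ/ → [+ATR]; 1 /u/ is itself a trigger — this domain ends here.
From /u/ at 18 rightward: word edge.
From /u/ at 18 leftward: 17 /p/ transparent; 16 /ɪ/ → [+ATR]; 15 /a/ → [+ATR]; 14 /m/ transparent; 13 /m/ transparent; 12 /u/ is itself a trigger — this domain ends here.
[+ATR] positions on the surface: 1 2 4 6 8 12 15 16 18.

9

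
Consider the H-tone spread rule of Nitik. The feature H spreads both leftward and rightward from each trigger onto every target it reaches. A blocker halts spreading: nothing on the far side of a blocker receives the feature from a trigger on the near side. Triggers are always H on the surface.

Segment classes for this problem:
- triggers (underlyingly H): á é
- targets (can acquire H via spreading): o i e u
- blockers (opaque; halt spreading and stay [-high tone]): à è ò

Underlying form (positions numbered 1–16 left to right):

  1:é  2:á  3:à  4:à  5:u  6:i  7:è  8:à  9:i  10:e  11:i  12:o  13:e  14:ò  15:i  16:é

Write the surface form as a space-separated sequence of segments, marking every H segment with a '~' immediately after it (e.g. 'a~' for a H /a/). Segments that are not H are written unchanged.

From /é/ at 1 rightward: 2 /á/ is itself a trigger — this domain ends here.
From /é/ at 1 leftward: word edge.
From /á/ at 2 rightward: 3 /à/ blocks.
From /á/ at 2 leftward: 1 /é/ is itself a trigger — this domain ends here.
From /é/ at 16 rightward: word edge.
From /é/ at 16 leftward: 15 /i/ → H; 14 /ò/ blocks.
Targets with no active source: positions 5 6 9 10 11 12 13 stay [-high tone].
H positions on the surface: 1 2 15 16.

é~ á~ à à u i è à i e i o e ò i~ é~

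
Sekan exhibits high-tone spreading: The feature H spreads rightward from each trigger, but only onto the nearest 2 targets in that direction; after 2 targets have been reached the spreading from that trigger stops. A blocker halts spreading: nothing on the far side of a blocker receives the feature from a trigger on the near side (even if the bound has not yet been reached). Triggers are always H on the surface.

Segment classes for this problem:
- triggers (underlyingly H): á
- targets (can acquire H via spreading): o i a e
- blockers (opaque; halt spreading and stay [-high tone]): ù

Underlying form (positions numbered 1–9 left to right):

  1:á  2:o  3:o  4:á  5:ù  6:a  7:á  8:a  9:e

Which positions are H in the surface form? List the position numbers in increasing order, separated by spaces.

From /á/ at 1 rightward: 2 /o/ → H; 3 /o/ → H; bound reached.
From /á/ at 4 rightward: 5 /ù/ blocks.
From /á/ at 7 rightward: 8 /a/ → H; 9 /e/ → H; bound reached.
Target with no active source: position 6 stays [-high tone].

1 2 3 4 7 8 9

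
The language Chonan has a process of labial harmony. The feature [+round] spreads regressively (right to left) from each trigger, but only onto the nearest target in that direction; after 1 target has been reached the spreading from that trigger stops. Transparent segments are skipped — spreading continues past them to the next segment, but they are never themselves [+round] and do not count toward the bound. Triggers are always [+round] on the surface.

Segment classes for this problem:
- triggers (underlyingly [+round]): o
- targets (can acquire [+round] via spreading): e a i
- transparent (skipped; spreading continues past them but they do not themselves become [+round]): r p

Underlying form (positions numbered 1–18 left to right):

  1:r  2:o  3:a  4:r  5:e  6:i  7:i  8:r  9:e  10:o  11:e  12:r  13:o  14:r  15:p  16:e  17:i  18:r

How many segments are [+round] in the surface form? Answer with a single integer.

5

From /o/ at 2 leftward: 1 /r/ transparent; word edge.
From /o/ at 10 leftward: 9 /e/ → [+round]; bound reached.
From /o/ at 13 leftward: 12 /r/ transparent; 11 /e/ → [+round]; bound reached.
Targets with no active source: positions 3 5 6 7 16 17 stay [-round].
[+round] positions on the surface: 2 9 10 11 13.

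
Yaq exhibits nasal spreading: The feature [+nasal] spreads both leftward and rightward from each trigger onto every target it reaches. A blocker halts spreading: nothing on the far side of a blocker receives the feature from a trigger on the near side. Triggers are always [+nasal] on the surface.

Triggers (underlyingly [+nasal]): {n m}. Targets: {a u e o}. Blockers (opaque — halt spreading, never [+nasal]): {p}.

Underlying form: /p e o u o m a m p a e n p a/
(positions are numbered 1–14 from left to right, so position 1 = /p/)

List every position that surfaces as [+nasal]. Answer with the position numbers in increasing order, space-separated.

2 3 4 5 6 7 8 10 11 12

From /m/ at 6 rightward: 7 /a/ → [+nasal]; 8 /m/ is itself a trigger — this domain ends here.
From /m/ at 6 leftward: 5 /o/ → [+nasal]; 4 /u/ → [+nasal]; 3 /o/ → [+nasal]; 2 /e/ → [+nasal]; 1 /p/ blocks.
From /m/ at 8 rightward: 9 /p/ blocks.
From /m/ at 8 leftward: 7 /a/ → [+nasal]; 6 /m/ is itself a trigger — this domain ends here.
From /n/ at 12 rightward: 13 /p/ blocks.
From /n/ at 12 leftward: 11 /e/ → [+nasal]; 10 /a/ → [+nasal]; 9 /p/ blocks.
Target with no active source: position 14 stays [-nasal].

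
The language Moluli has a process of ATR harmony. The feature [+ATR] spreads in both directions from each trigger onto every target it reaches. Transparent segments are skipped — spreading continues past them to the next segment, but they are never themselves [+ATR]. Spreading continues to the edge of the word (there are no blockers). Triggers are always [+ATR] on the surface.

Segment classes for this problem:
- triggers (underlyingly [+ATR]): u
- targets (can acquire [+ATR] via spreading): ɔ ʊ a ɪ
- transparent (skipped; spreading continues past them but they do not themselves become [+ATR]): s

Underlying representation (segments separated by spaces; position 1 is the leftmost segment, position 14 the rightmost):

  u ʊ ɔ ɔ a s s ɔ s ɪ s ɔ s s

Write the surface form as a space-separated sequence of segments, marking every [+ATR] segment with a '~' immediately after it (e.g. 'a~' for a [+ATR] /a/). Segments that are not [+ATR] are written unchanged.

u~ ʊ~ ɔ~ ɔ~ a~ s s ɔ~ s ɪ~ s ɔ~ s s

From /u/ at 1 rightward: 2 /ʊ/ → [+ATR]; 3 /ɔ/ → [+ATR]; 4 /ɔ/ → [+ATR]; 5 /a/ → [+ATR]; 6 /s/ transparent; 7 /s/ transparent; 8 /ɔ/ → [+ATR]; 9 /s/ transparent; 10 /ɪ/ → [+ATR]; 11 /s/ transparent; 12 /ɔ/ → [+ATR]; 13 /s/ transparent; 14 /s/ transparent; word edge.
From /u/ at 1 leftward: word edge.
[+ATR] positions on the surface: 1 2 3 4 5 8 10 12.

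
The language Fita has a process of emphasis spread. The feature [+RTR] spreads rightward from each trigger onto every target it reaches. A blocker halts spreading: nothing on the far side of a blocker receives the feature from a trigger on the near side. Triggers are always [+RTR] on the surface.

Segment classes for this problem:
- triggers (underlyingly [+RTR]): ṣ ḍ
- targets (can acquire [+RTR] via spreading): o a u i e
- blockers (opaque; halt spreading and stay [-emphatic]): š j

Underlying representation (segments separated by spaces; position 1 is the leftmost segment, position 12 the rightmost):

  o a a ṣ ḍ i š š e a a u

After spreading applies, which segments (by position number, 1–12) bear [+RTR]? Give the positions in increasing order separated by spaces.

From /ṣ/ at 4 rightward: 5 /ḍ/ is itself a trigger — this domain ends here.
From /ḍ/ at 5 rightward: 6 /i/ → [+RTR]; 7 /š/ blocks.
Targets with no active source: positions 1 2 3 9 10 11 12 stay [-emphatic].

4 5 6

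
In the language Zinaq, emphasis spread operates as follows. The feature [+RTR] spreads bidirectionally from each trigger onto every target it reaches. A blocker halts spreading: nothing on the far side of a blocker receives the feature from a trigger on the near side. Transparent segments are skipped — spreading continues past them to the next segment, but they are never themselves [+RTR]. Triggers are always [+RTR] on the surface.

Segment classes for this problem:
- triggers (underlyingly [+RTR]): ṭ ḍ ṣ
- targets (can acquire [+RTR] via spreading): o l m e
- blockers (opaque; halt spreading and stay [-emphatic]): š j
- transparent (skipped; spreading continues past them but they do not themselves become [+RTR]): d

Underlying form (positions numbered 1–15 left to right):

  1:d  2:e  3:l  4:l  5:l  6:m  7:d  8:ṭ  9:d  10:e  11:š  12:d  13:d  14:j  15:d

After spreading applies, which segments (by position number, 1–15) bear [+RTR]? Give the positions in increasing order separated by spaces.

From /ṭ/ at 8 rightward: 9 /d/ transparent; 10 /e/ → [+RTR]; 11 /š/ blocks.
From /ṭ/ at 8 leftward: 7 /d/ transparent; 6 /m/ → [+RTR]; 5 /l/ → [+RTR]; 4 /l/ → [+RTR]; 3 /l/ → [+RTR]; 2 /e/ → [+RTR]; 1 /d/ transparent; word edge.

2 3 4 5 6 8 10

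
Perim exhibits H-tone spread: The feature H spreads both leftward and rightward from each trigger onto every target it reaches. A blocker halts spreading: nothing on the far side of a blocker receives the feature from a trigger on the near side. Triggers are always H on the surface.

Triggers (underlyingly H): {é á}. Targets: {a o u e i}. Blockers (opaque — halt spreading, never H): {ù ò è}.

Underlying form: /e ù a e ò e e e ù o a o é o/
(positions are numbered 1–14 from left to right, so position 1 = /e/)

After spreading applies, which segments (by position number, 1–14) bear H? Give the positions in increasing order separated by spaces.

10 11 12 13 14

From /é/ at 13 rightward: 14 /o/ → H; word edge.
From /é/ at 13 leftward: 12 /o/ → H; 11 /a/ → H; 10 /o/ → H; 9 /ù/ blocks.
Targets with no active source: positions 1 3 4 6 7 8 stay [-high tone].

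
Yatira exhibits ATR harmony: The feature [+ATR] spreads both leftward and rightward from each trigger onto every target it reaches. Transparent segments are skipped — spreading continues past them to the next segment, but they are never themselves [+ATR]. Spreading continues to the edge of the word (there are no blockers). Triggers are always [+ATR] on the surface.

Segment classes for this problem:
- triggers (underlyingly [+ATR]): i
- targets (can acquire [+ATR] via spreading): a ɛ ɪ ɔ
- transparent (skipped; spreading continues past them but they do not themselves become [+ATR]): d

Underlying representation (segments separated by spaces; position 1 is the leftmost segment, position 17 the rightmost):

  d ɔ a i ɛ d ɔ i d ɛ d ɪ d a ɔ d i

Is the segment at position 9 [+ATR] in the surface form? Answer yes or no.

From /i/ at 4 rightward: 5 /ɛ/ → [+ATR]; 6 /d/ transparent; 7 /ɔ/ → [+ATR]; 8 /i/ is itself a trigger — this domain ends here.
From /i/ at 4 leftward: 3 /a/ → [+ATR]; 2 /ɔ/ → [+ATR]; 1 /d/ transparent; word edge.
From /i/ at 8 rightward: 9 /d/ transparent; 10 /ɛ/ → [+ATR]; 11 /d/ transparent; 12 /ɪ/ → [+ATR]; 13 /d/ transparent; 14 /a/ → [+ATR]; 15 /ɔ/ → [+ATR]; 16 /d/ transparent; 17 /i/ is itself a trigger — this domain ends here.
From /i/ at 8 leftward: 7 /ɔ/ → [+ATR]; 6 /d/ transparent; 5 /ɛ/ → [+ATR]; 4 /i/ is itself a trigger — this domain ends here.
From /i/ at 17 rightward: word edge.
From /i/ at 17 leftward: 16 /d/ transparent; 15 /ɔ/ → [+ATR]; 14 /a/ → [+ATR]; 13 /d/ transparent; 12 /ɪ/ → [+ATR]; 11 /d/ transparent; 10 /ɛ/ → [+ATR]; 9 /d/ transparent; 8 /i/ is itself a trigger — this domain ends here.
[+ATR] positions on the surface: 2 3 4 5 7 8 10 12 14 15 17.

no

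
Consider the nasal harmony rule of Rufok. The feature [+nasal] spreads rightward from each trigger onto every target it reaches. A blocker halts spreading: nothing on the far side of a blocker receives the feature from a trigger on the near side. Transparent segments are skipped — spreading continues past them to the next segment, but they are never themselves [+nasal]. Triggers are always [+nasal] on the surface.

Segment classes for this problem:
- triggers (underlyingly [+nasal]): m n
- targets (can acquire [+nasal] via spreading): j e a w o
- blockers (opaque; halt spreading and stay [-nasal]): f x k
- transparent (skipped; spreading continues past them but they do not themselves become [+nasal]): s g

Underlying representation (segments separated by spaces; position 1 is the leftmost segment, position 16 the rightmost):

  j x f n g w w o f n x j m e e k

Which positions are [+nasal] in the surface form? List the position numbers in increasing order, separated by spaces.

From /n/ at 4 rightward: 5 /g/ transparent; 6 /w/ → [+nasal]; 7 /w/ → [+nasal]; 8 /o/ → [+nasal]; 9 /f/ blocks.
From /n/ at 10 rightward: 11 /x/ blocks.
From /m/ at 13 rightward: 14 /e/ → [+nasal]; 15 /e/ → [+nasal]; 16 /k/ blocks.
Targets with no active source: positions 1 12 stay [-nasal].

4 6 7 8 10 13 14 15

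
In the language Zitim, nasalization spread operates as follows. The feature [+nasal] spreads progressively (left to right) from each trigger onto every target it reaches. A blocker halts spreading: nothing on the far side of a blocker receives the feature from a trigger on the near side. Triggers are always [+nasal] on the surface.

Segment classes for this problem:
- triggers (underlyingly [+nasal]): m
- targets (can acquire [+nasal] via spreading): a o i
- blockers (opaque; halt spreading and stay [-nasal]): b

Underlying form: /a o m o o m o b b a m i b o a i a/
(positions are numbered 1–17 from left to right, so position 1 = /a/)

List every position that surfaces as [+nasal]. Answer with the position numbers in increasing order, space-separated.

3 4 5 6 7 11 12

From /m/ at 3 rightward: 4 /o/ → [+nasal]; 5 /o/ → [+nasal]; 6 /m/ is itself a trigger — this domain ends here.
From /m/ at 6 rightward: 7 /o/ → [+nasal]; 8 /b/ blocks.
From /m/ at 11 rightward: 12 /i/ → [+nasal]; 13 /b/ blocks.
Targets with no active source: positions 1 2 10 14 15 16 17 stay [-nasal].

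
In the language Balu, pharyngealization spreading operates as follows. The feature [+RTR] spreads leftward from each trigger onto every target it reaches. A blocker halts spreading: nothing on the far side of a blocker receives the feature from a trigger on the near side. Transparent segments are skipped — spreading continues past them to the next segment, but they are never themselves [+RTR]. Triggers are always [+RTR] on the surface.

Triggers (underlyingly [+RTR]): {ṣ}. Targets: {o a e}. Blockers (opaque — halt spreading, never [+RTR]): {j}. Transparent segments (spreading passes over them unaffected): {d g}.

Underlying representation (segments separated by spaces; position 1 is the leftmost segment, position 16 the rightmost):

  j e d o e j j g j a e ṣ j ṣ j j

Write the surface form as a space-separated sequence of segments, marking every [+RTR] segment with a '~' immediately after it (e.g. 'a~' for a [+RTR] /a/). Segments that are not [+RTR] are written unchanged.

From /ṣ/ at 12 leftward: 11 /e/ → [+RTR]; 10 /a/ → [+RTR]; 9 /j/ blocks.
From /ṣ/ at 14 leftward: 13 /j/ blocks.
Targets with no active source: positions 2 4 5 stay [-emphatic].
[+RTR] positions on the surface: 10 11 12 14.

j e d o e j j g j a~ e~ ṣ~ j ṣ~ j j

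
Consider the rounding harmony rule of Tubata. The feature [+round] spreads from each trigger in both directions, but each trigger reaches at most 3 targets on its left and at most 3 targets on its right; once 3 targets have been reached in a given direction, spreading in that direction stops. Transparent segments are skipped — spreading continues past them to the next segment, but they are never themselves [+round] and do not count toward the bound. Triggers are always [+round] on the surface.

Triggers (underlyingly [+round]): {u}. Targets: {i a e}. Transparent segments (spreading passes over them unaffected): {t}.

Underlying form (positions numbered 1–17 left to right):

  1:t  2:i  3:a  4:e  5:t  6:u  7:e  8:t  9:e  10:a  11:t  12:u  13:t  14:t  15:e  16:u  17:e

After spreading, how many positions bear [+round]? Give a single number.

From /u/ at 6 rightward: 7 /e/ → [+round]; 8 /t/ transparent; 9 /e/ → [+round]; 10 /a/ → [+round]; bound reached.
From /u/ at 6 leftward: 5 /t/ transparent; 4 /e/ → [+round]; 3 /a/ → [+round]; 2 /i/ → [+round]; bound reached.
From /u/ at 12 rightward: 13 /t/ transparent; 14 /t/ transparent; 15 /e/ → [+round]; 16 /u/ is itself a trigger — this domain ends here.
From /u/ at 12 leftward: 11 /t/ transparent; 10 /a/ → [+round]; 9 /e/ → [+round]; 8 /t/ transparent; 7 /e/ → [+round]; bound reached.
From /u/ at 16 rightward: 17 /e/ → [+round]; word edge.
From /u/ at 16 leftward: 15 /e/ → [+round]; 14 /t/ transparent; 13 /t/ transparent; 12 /u/ is itself a trigger — this domain ends here.
[+round] positions on the surface: 2 3 4 6 7 9 10 12 15 16 17.

11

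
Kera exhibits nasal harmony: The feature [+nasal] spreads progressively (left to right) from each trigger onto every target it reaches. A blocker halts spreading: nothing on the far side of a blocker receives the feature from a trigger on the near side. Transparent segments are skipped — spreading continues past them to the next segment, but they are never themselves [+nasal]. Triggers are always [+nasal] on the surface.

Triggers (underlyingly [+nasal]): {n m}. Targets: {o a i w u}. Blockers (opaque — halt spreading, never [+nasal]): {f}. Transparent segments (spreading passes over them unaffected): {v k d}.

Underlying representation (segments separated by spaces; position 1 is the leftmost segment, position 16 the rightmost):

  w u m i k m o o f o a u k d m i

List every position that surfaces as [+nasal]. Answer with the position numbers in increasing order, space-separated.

From /m/ at 3 rightward: 4 /i/ → [+nasal]; 5 /k/ transparent; 6 /m/ is itself a trigger — this domain ends here.
From /m/ at 6 rightward: 7 /o/ → [+nasal]; 8 /o/ → [+nasal]; 9 /f/ blocks.
From /m/ at 15 rightward: 16 /i/ → [+nasal]; word edge.
Targets with no active source: positions 1 2 10 11 12 stay [-nasal].

3 4 6 7 8 15 16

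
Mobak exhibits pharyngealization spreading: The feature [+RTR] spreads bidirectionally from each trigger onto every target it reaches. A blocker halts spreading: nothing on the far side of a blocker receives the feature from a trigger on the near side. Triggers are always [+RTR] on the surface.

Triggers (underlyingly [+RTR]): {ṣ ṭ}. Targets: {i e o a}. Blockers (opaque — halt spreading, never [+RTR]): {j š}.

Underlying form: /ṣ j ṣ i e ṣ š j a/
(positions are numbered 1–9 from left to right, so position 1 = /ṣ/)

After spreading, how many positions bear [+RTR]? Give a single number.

5

From /ṣ/ at 1 rightward: 2 /j/ blocks.
From /ṣ/ at 1 leftward: word edge.
From /ṣ/ at 3 rightward: 4 /i/ → [+RTR]; 5 /e/ → [+RTR]; 6 /ṣ/ is itself a trigger — this domain ends here.
From /ṣ/ at 3 leftward: 2 /j/ blocks.
From /ṣ/ at 6 rightward: 7 /š/ blocks.
From /ṣ/ at 6 leftward: 5 /e/ → [+RTR]; 4 /i/ → [+RTR]; 3 /ṣ/ is itself a trigger — this domain ends here.
Target with no active source: position 9 stays [-emphatic].
[+RTR] positions on the surface: 1 3 4 5 6.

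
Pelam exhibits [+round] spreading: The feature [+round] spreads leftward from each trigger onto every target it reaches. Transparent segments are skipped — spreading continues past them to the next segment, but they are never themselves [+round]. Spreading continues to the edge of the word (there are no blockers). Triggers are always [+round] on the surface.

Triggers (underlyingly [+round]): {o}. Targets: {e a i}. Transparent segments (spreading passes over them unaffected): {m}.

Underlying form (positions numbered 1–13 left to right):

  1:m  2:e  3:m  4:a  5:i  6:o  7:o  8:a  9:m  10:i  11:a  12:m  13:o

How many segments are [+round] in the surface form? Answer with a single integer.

From /o/ at 6 leftward: 5 /i/ → [+round]; 4 /a/ → [+round]; 3 /m/ transparent; 2 /e/ → [+round]; 1 /m/ transparent; word edge.
From /o/ at 7 leftward: 6 /o/ is itself a trigger — this domain ends here.
From /o/ at 13 leftward: 12 /m/ transparent; 11 /a/ → [+round]; 10 /i/ → [+round]; 9 /m/ transparent; 8 /a/ → [+round]; 7 /o/ is itself a trigger — this domain ends here.
[+round] positions on the surface: 2 4 5 6 7 8 10 11 13.

9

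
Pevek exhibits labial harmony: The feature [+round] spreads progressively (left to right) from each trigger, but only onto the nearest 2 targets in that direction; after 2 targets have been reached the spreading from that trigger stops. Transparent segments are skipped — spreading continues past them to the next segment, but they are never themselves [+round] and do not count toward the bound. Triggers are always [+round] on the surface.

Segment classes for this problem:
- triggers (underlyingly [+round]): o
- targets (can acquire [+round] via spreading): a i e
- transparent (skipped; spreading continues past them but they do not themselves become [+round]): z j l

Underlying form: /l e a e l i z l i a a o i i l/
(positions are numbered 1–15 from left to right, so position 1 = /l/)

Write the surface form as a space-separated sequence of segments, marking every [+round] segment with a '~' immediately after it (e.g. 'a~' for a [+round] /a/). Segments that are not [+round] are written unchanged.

l e a e l i z l i a a o~ i~ i~ l

From /o/ at 12 rightward: 13 /i/ → [+round]; 14 /i/ → [+round]; bound reached.
Targets with no active source: positions 2 3 4 6 9 10 11 stay [-round].
[+round] positions on the surface: 12 13 14.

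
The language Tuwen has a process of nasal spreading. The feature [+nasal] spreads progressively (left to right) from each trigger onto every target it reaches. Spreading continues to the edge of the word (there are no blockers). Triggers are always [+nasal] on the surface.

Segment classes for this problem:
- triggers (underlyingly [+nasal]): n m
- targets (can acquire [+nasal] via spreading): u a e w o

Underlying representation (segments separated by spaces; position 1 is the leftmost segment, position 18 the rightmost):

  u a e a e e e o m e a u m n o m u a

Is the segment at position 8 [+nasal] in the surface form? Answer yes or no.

From /m/ at 9 rightward: 10 /e/ → [+nasal]; 11 /a/ → [+nasal]; 12 /u/ → [+nasal]; 13 /m/ is itself a trigger — this domain ends here.
From /m/ at 13 rightward: 14 /n/ is itself a trigger — this domain ends here.
From /n/ at 14 rightward: 15 /o/ → [+nasal]; 16 /m/ is itself a trigger — this domain ends here.
From /m/ at 16 rightward: 17 /u/ → [+nasal]; 18 /a/ → [+nasal]; word edge.
Targets with no active source: positions 1 2 3 4 5 6 7 8 stay [-nasal].
[+nasal] positions on the surface: 9 10 11 12 13 14 15 16 17 18.

no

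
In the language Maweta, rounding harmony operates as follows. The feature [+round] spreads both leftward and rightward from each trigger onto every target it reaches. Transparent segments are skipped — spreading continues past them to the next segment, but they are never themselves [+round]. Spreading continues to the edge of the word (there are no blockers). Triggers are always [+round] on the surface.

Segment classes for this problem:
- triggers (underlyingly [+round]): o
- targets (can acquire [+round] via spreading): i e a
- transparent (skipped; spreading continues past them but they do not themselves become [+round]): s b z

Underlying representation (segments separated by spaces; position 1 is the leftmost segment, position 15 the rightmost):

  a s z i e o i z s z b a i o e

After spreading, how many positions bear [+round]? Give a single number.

9

From /o/ at 6 rightward: 7 /i/ → [+round]; 8 /z/ transparent; 9 /s/ transparent; 10 /z/ transparent; 11 /b/ transparent; 12 /a/ → [+round]; 13 /i/ → [+round]; 14 /o/ is itself a trigger — this domain ends here.
From /o/ at 6 leftward: 5 /e/ → [+round]; 4 /i/ → [+round]; 3 /z/ transparent; 2 /s/ transparent; 1 /a/ → [+round]; word edge.
From /o/ at 14 rightward: 15 /e/ → [+round]; word edge.
From /o/ at 14 leftward: 13 /i/ → [+round]; 12 /a/ → [+round]; 11 /b/ transparent; 10 /z/ transparent; 9 /s/ transparent; 8 /z/ transparent; 7 /i/ → [+round]; 6 /o/ is itself a trigger — this domain ends here.
[+round] positions on the surface: 1 4 5 6 7 12 13 14 15.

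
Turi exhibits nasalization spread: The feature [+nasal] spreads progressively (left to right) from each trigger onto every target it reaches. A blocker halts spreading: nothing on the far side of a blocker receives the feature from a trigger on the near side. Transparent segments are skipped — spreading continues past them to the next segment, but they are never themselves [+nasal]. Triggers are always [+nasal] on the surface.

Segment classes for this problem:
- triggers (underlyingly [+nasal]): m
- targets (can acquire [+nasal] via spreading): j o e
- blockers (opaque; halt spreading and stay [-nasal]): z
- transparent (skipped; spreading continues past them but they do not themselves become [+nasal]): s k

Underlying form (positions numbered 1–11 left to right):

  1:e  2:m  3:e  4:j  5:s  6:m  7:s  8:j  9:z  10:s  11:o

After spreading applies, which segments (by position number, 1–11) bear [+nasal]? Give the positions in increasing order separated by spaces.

2 3 4 6 8

From /m/ at 2 rightward: 3 /e/ → [+nasal]; 4 /j/ → [+nasal]; 5 /s/ transparent; 6 /m/ is itself a trigger — this domain ends here.
From /m/ at 6 rightward: 7 /s/ transparent; 8 /j/ → [+nasal]; 9 /z/ blocks.
Targets with no active source: positions 1 11 stay [-nasal].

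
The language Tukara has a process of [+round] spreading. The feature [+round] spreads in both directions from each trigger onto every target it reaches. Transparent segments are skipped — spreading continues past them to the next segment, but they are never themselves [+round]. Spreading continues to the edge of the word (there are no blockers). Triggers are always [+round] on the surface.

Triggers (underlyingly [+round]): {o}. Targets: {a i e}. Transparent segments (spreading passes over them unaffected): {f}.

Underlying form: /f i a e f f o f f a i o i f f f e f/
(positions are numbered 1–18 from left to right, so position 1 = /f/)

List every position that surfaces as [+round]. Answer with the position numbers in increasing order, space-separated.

From /o/ at 7 rightward: 8 /f/ transparent; 9 /f/ transparent; 10 /a/ → [+round]; 11 /i/ → [+round]; 12 /o/ is itself a trigger — this domain ends here.
From /o/ at 7 leftward: 6 /f/ transparent; 5 /f/ transparent; 4 /e/ → [+round]; 3 /a/ → [+round]; 2 /i/ → [+round]; 1 /f/ transparent; word edge.
From /o/ at 12 rightward: 13 /i/ → [+round]; 14 /f/ transparent; 15 /f/ transparent; 16 /f/ transparent; 17 /e/ → [+round]; 18 /f/ transparent; word edge.
From /o/ at 12 leftward: 11 /i/ → [+round]; 10 /a/ → [+round]; 9 /f/ transparent; 8 /f/ transparent; 7 /o/ is itself a trigger — this domain ends here.

2 3 4 7 10 11 12 13 17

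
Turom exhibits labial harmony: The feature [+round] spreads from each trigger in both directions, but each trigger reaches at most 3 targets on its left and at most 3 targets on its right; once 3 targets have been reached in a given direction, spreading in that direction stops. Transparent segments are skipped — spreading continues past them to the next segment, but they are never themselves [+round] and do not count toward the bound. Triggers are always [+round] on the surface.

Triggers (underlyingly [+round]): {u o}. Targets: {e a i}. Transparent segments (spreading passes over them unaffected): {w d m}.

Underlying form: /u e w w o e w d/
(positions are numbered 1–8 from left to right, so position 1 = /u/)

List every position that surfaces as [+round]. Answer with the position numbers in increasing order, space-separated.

1 2 5 6

From /u/ at 1 rightward: 2 /e/ → [+round]; 3 /w/ transparent; 4 /w/ transparent; 5 /o/ is itself a trigger — this domain ends here.
From /u/ at 1 leftward: word edge.
From /o/ at 5 rightward: 6 /e/ → [+round]; 7 /w/ transparent; 8 /d/ transparent; word edge.
From /o/ at 5 leftward: 4 /w/ transparent; 3 /w/ transparent; 2 /e/ → [+round]; 1 /u/ is itself a trigger — this domain ends here.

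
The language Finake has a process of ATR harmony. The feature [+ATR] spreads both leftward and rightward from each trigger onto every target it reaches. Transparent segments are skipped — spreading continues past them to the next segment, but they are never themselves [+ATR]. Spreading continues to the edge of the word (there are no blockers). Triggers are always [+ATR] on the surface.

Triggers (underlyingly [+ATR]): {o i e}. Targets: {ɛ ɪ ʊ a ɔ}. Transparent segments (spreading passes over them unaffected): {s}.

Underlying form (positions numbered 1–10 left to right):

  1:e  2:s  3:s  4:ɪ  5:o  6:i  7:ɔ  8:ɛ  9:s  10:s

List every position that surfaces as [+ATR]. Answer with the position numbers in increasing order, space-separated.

From /e/ at 1 rightward: 2 /s/ transparent; 3 /s/ transparent; 4 /ɪ/ → [+ATR]; 5 /o/ is itself a trigger — this domain ends here.
From /e/ at 1 leftward: word edge.
From /o/ at 5 rightward: 6 /i/ is itself a trigger — this domain ends here.
From /o/ at 5 leftward: 4 /ɪ/ → [+ATR]; 3 /s/ transparent; 2 /s/ transparent; 1 /e/ is itself a trigger — this domain ends here.
From /i/ at 6 rightward: 7 /ɔ/ → [+ATR]; 8 /ɛ/ → [+ATR]; 9 /s/ transparent; 10 /s/ transparent; word edge.
From /i/ at 6 leftward: 5 /o/ is itself a trigger — this domain ends here.

1 4 5 6 7 8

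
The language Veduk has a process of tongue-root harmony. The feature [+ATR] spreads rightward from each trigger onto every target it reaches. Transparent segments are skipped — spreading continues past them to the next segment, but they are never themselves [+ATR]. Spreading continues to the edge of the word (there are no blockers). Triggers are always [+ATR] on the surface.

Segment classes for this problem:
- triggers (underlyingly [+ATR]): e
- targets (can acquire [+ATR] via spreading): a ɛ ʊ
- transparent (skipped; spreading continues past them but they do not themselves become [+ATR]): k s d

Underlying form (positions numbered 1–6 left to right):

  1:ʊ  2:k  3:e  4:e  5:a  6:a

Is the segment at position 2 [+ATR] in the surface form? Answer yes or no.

no

From /e/ at 3 rightward: 4 /e/ is itself a trigger — this domain ends here.
From /e/ at 4 rightward: 5 /a/ → [+ATR]; 6 /a/ → [+ATR]; word edge.
Target with no active source: position 1 stays [-ATR].
[+ATR] positions on the surface: 3 4 5 6.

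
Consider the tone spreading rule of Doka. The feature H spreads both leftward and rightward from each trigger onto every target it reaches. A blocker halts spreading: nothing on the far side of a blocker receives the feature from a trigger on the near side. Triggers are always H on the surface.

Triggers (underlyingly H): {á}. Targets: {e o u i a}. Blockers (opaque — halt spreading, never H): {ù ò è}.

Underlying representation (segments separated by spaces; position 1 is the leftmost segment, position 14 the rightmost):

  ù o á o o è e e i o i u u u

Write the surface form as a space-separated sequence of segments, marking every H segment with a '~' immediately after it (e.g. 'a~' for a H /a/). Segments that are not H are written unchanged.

From /á/ at 3 rightward: 4 /o/ → H; 5 /o/ → H; 6 /è/ blocks.
From /á/ at 3 leftward: 2 /o/ → H; 1 /ù/ blocks.
Targets with no active source: positions 7 8 9 10 11 12 13 14 stay [-high tone].
H positions on the surface: 2 3 4 5.

ù o~ á~ o~ o~ è e e i o i u u u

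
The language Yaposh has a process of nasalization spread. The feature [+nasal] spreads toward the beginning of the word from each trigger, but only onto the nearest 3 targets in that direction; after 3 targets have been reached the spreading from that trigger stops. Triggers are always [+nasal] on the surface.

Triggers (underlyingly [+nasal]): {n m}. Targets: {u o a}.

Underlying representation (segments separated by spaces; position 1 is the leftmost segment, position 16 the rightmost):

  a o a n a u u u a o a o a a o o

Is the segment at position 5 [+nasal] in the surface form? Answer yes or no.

no

From /n/ at 4 leftward: 3 /a/ → [+nasal]; 2 /o/ → [+nasal]; 1 /a/ → [+nasal]; bound reached.
Targets with no active source: positions 5 6 7 8 9 10 11 12 13 14 15 16 stay [-nasal].
[+nasal] positions on the surface: 1 2 3 4.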